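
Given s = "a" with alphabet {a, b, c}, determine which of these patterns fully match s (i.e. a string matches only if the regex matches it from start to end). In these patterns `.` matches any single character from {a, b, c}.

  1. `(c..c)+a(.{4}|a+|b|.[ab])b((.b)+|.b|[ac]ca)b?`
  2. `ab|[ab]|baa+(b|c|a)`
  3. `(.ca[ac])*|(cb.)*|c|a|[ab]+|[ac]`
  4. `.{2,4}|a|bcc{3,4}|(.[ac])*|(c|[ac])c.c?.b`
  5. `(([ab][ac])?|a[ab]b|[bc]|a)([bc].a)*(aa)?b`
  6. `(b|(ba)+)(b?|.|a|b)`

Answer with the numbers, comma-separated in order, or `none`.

1 → no match — must start with "c"
2 → match
3 → match
4 → match
5 → no match — must end with "b"
6 → no match

2, 3, 4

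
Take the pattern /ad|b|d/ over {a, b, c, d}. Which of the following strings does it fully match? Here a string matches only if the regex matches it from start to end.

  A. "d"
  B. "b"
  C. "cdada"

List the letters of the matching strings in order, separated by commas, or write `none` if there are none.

A. "d" → match
B. "b" → match
C. "cdada" → no match

A, B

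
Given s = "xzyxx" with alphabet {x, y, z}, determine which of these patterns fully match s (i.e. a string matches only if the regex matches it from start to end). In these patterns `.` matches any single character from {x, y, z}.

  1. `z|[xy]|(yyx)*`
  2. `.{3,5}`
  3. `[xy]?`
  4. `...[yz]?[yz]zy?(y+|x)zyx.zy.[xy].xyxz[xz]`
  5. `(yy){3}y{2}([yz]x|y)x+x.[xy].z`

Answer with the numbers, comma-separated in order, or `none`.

1 → no match
2 → match
3 → no match
4 → no match
5 → no match — must start with "yy"

2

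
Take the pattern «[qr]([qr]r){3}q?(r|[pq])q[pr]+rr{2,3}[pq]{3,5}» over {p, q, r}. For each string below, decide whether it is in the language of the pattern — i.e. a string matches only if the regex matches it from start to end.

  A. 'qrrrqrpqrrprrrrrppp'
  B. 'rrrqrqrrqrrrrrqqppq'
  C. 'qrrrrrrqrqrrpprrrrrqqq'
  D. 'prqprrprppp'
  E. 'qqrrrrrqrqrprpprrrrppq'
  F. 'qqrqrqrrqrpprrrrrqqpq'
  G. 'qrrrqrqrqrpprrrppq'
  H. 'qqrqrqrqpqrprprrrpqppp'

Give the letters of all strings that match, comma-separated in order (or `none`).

B, C, E, F, H

A → no match
B → match
C → match
D → no match
E → match
F → match
G → no match
H → match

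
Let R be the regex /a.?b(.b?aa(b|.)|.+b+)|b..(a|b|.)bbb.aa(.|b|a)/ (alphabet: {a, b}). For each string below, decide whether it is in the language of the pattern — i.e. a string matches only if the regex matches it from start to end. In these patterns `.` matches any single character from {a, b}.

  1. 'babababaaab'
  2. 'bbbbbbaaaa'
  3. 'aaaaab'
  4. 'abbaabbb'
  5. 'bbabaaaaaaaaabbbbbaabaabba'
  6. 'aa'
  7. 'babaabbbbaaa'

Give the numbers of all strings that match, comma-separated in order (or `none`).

1 → no match
2 → no match
3 → no match
4 → match
5 → no match
6 → no match
7 → no match

4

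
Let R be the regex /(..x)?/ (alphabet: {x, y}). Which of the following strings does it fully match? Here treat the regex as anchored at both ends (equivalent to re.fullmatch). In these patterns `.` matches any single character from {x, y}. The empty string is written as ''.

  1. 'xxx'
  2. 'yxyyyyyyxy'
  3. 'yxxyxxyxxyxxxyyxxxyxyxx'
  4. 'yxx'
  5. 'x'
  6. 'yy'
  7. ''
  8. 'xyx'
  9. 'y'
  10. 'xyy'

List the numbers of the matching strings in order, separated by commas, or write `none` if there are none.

1 → match
2 → no match
3 → no match
4 → match
5 → no match
6 → no match
7 → match
8 → match
9 → no match
10 → no match

1, 4, 7, 8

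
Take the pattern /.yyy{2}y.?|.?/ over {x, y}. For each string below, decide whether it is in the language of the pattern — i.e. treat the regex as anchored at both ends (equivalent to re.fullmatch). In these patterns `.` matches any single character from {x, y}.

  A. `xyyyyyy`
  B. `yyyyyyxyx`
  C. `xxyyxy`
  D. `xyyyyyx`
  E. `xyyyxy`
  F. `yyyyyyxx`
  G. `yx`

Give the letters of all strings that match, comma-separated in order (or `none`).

A, D

A. `xyyyyyy` → match
B. `yyyyyyxyx` → no match
C. `xxyyxy` → no match
D. `xyyyyyx` → match
E. `xyyyxy` → no match
F. `yyyyyyxx` → no match
G. `yx` → no match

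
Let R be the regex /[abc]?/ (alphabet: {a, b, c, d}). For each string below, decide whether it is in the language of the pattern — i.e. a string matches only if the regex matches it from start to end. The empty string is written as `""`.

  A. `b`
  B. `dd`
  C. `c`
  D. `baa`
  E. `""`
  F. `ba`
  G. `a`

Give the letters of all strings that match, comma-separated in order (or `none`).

A. `b` → match
B. `dd` → no match
C. `c` → match
D. `baa` → no match
E. `""` → match
F. `ba` → no match
G. `a` → match

A, C, E, G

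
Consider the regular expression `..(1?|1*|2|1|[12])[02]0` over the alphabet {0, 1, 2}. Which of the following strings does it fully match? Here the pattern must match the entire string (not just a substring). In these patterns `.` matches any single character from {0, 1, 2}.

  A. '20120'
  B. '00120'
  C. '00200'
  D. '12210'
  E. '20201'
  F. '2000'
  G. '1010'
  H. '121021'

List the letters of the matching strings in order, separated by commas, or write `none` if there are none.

A, B, C, F

A. '20120' → match
B. '00120' → match
C. '00200' → match
D. '12210' → no match
E. '20201' → no match — must end with '0'
F. '2000' → match
G. '1010' → no match
H. '121021' → no match — must end with '0'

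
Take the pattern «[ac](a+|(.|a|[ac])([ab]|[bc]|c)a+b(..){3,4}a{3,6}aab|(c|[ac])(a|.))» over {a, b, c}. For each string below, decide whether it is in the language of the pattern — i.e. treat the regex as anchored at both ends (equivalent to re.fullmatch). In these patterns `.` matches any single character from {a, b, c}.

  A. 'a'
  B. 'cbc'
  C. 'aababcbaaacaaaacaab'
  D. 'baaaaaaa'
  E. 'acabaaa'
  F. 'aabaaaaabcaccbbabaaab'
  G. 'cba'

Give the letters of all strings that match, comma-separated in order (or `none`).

none

A → no match
B → no match
C → no match
D → no match
E → no match
F → no match
G → no match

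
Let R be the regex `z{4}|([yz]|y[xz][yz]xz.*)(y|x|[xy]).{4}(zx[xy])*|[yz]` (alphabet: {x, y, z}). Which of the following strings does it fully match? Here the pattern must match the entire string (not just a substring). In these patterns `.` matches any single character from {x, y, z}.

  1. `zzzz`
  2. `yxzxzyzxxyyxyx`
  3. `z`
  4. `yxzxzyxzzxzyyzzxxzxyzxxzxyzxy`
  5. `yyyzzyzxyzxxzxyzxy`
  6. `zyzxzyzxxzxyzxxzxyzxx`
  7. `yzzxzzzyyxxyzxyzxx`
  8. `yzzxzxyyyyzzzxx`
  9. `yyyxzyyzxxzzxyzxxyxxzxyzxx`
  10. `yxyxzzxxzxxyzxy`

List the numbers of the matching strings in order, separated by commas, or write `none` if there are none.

1, 2, 3, 4, 5, 6, 7, 8, 10

1 → match
2 → match
3 → match
4 → match
5 → match
6 → match
7 → match
8 → match
9 → no match
10 → match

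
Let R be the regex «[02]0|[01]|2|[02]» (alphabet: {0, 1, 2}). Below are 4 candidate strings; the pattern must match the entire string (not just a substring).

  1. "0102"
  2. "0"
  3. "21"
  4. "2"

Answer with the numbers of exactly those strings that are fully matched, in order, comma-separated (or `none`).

1 → no match
2 → match
3 → no match
4 → match

2, 4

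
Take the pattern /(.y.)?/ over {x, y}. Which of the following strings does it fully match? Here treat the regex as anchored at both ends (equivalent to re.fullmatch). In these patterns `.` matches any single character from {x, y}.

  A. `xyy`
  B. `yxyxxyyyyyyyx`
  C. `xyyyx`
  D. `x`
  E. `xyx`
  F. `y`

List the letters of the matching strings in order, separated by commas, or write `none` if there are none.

A, E

A. `xyy` → match
B → no match
C. `xyyyx` → no match
D. `x` → no match
E. `xyx` → match
F. `y` → no match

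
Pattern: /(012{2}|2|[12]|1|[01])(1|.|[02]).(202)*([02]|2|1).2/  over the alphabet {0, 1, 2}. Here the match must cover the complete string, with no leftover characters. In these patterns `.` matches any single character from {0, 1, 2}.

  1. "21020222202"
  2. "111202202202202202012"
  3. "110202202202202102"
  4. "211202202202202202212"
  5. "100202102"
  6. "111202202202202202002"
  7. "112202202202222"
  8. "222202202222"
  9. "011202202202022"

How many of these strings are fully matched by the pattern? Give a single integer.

1 → no match
2 → match
3 → match
4 → match
5 → match
6 → match
7 → match
8 → match
9 → match
Total matched: 8

8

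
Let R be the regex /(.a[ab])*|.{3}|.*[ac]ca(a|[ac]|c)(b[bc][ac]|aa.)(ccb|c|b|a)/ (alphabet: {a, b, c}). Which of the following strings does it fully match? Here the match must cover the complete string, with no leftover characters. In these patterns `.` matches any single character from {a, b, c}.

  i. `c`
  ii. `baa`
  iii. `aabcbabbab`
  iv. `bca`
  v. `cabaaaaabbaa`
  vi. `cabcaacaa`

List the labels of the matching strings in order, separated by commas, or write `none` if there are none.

i. `c` → no match
ii. `baa` → match
iii. `aabcbabbab` → no match
iv. `bca` → match
v. `cabaaaaabbaa` → match
vi. `cabcaacaa` → match

ii, iv, v, vi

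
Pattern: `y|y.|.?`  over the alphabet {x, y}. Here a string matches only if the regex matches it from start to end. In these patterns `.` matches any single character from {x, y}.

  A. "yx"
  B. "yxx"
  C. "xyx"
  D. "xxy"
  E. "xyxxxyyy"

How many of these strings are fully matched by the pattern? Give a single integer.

1

A → match
B → no match
C → no match
D → no match
E → no match
Total matched: 1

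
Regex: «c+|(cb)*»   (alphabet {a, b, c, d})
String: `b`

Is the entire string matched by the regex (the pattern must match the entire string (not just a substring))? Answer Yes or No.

No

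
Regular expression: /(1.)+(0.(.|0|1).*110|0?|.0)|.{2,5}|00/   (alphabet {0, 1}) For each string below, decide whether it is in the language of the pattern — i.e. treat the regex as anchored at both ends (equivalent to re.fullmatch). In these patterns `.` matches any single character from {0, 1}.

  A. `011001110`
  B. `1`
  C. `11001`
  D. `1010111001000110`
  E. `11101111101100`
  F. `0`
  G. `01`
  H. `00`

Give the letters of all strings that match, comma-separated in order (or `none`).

A → no match
B → no match
C → match
D → match
E → match
F → no match
G → match
H → match

C, D, E, G, H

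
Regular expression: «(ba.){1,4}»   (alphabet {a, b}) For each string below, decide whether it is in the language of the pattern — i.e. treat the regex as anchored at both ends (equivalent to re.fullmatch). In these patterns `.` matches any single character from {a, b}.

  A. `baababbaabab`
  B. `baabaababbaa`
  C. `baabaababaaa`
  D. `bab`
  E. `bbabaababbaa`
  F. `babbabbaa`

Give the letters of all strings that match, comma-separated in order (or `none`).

A, B, D, F

A → match
B → match
C → no match
D → match
E → no match — must start with `ba`
F → match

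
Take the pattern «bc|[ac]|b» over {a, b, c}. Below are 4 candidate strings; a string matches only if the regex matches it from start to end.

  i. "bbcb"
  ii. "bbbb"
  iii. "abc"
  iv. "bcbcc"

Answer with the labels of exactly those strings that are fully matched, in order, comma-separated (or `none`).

none

i. "bbcb" → no match
ii. "bbbb" → no match
iii. "abc" → no match
iv. "bcbcc" → no match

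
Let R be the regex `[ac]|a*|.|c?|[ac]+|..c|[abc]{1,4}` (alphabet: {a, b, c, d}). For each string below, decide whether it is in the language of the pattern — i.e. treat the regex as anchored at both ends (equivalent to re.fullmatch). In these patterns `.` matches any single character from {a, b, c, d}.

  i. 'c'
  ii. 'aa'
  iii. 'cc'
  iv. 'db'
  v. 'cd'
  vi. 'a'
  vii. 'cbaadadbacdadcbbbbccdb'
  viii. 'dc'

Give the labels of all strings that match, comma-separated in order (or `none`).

i, ii, iii, vi

i → match
ii → match
iii → match
iv → no match
v → no match
vi → match
vii → no match
viii → no match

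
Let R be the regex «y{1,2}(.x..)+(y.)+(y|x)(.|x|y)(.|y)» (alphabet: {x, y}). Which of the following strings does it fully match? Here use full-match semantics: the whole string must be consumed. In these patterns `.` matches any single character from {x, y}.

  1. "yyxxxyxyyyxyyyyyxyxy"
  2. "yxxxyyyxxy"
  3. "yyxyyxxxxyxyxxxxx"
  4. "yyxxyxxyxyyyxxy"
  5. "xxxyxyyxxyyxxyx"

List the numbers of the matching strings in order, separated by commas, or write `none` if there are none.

1, 2

1 → match
2 → match
3 → no match
4 → no match
5 → no match — must start with "y"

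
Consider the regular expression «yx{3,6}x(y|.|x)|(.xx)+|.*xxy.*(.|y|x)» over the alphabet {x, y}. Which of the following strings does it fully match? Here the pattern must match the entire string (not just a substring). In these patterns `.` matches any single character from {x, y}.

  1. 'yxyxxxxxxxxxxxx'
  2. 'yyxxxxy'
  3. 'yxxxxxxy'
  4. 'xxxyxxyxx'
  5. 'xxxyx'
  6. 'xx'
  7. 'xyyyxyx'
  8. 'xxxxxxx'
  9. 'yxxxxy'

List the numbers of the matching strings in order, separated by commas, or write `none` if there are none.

1 → no match
2 → no match
3 → match
4 → match
5 → match
6 → no match
7 → no match
8 → no match
9 → match

3, 4, 5, 9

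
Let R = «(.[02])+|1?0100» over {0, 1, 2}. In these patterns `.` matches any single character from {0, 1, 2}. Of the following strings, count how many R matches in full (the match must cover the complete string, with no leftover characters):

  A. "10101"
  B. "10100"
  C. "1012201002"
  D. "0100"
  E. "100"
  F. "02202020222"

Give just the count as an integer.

A → no match
B → match
C → match
D → match
E → no match
F → no match
Total matched: 3

3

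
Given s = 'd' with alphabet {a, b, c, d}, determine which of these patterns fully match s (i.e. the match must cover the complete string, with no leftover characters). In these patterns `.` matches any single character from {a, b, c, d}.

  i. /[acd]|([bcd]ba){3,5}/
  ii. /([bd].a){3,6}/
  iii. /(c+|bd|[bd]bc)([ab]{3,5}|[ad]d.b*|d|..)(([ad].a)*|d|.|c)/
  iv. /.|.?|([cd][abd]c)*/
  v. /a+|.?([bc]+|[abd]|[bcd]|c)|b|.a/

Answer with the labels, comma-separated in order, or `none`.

i → match
ii → no match — must end with 'a'
iii → no match
iv → match
v → match

i, iv, v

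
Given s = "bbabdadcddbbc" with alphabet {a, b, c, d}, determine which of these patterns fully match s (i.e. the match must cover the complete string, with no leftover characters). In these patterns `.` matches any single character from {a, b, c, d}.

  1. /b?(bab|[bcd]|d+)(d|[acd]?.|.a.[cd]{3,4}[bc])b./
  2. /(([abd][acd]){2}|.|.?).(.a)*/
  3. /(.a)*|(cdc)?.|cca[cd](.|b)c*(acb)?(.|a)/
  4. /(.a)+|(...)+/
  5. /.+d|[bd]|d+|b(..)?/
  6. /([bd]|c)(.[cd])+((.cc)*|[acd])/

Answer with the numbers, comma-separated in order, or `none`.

1

1 → match
2 → no match
3 → no match
4 → no match
5 → no match
6 → no match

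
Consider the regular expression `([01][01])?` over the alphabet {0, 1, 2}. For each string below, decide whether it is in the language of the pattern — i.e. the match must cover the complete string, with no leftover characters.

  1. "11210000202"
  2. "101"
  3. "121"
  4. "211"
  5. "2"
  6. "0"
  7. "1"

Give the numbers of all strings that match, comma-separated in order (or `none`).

none

1. "11210000202" → no match
2. "101" → no match
3. "121" → no match
4. "211" → no match
5. "2" → no match
6. "0" → no match
7. "1" → no match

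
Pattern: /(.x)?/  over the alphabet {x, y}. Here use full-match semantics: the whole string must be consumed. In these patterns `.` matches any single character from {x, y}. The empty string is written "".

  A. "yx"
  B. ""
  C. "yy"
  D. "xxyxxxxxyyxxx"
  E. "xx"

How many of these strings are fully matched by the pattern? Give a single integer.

3

A → match
B → match
C → no match
D → no match
E → match
Total matched: 3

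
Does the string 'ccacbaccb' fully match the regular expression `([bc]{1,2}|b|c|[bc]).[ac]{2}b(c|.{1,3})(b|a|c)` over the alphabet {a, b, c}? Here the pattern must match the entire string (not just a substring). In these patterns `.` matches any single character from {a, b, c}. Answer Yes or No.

Yes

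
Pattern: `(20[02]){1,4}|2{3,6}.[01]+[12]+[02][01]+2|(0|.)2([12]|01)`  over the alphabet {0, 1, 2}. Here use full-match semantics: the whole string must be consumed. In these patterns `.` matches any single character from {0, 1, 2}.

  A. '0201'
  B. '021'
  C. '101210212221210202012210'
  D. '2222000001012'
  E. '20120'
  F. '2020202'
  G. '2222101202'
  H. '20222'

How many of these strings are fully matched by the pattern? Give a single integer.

4

A → match
B → match
C → no match
D → match
E → no match
F → no match
G → match
H → no match
Total matched: 4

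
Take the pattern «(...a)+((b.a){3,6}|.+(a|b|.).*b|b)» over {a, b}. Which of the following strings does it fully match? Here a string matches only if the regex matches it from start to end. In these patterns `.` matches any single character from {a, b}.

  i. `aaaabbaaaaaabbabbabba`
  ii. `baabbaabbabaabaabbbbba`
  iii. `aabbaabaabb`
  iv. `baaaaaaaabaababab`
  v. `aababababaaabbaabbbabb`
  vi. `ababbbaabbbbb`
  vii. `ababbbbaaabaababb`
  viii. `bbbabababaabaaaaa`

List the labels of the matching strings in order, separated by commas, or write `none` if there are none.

i → match
ii → no match
iii. `aabbaabaabb` → no match
iv → match
v → match
vi → no match
vii → no match
viii → no match

i, iv, v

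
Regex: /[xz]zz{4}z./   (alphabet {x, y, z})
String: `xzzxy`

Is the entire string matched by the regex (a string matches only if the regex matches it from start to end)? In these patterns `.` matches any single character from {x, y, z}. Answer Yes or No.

No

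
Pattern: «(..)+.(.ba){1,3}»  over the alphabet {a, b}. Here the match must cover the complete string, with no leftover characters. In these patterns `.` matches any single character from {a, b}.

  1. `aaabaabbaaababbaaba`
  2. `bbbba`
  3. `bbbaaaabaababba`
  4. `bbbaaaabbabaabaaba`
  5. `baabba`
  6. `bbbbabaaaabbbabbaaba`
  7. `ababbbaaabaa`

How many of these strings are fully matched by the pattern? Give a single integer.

1 → match
2 → no match
3 → match
4 → match
5 → match
6 → match
7 → no match — must end with `ba`
Total matched: 5

5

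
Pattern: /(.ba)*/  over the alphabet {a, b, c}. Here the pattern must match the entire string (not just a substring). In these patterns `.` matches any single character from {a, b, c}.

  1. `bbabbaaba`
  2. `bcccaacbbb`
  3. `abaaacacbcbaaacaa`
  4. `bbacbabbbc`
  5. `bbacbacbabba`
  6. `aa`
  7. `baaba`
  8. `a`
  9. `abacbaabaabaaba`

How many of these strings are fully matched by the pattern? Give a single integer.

3

1. `bbabbaaba` → match
2. `bcccaacbbb` → no match
3 → no match
4. `bbacbabbbc` → no match
5. `bbacbacbabba` → match
6. `aa` → no match
7. `baaba` → no match
8. `a` → no match
9 → match
Total matched: 3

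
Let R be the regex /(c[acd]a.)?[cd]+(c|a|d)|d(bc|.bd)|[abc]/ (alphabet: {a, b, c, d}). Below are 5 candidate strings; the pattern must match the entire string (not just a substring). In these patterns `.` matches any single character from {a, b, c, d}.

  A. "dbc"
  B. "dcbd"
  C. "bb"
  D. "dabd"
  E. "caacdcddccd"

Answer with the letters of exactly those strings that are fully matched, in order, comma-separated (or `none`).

A. "dbc" → match
B. "dcbd" → match
C. "bb" → no match
D. "dabd" → match
E. "caacdcddccd" → match

A, B, D, E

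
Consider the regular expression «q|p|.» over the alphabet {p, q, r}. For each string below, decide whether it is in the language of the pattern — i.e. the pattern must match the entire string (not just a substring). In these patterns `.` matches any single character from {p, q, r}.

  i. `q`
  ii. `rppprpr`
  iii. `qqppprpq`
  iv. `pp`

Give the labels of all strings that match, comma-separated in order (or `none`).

i

i → match
ii → no match
iii → no match
iv → no match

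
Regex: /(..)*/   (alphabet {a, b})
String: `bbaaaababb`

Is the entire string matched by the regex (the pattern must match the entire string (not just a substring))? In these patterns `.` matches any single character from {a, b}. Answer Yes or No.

Yes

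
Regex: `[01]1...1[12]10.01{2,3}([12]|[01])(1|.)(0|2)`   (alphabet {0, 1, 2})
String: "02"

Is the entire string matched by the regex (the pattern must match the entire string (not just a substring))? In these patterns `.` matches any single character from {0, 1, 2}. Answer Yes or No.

No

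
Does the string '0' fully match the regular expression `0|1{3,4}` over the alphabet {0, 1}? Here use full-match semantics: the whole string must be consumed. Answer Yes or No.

Yes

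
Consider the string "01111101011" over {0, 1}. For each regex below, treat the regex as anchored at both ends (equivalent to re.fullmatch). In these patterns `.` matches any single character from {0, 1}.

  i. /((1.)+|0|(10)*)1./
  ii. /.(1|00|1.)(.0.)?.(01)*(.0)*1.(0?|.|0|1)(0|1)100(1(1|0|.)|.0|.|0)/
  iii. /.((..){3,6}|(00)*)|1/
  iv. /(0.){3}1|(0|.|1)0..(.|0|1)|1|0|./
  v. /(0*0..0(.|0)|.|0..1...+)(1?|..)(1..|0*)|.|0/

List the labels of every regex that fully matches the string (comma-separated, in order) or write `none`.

iii, v

i → no match
ii → no match
iii → match
iv → no match
v → match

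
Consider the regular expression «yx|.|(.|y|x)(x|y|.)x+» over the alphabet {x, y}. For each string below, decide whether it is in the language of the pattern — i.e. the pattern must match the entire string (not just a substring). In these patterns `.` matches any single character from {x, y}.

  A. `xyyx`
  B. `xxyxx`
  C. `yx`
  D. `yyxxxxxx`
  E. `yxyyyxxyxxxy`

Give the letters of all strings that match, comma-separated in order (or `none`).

A → no match
B → no match
C → match
D → match
E → no match

C, D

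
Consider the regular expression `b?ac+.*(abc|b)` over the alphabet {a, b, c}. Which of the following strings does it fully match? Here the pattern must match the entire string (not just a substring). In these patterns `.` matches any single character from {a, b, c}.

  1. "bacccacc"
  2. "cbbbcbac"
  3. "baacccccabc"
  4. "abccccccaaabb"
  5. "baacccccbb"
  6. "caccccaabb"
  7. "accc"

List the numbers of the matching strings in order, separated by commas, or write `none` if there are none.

1 → no match
2 → no match
3 → no match
4 → no match
5 → no match
6 → no match
7 → no match

none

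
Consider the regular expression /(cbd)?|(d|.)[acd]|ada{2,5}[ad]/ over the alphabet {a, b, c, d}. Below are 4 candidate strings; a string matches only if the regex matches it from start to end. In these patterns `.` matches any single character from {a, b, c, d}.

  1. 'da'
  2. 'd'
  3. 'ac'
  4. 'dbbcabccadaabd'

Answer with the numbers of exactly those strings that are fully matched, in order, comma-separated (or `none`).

1 → match
2 → no match
3 → match
4 → no match

1, 3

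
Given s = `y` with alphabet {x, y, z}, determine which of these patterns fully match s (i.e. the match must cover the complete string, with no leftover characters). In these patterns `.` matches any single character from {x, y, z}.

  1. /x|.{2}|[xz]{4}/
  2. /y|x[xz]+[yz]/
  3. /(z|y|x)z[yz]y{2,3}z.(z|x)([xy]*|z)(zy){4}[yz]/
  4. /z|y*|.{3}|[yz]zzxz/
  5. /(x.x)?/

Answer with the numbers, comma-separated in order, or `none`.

1 → no match
2 → match
3 → no match
4 → match
5 → no match

2, 4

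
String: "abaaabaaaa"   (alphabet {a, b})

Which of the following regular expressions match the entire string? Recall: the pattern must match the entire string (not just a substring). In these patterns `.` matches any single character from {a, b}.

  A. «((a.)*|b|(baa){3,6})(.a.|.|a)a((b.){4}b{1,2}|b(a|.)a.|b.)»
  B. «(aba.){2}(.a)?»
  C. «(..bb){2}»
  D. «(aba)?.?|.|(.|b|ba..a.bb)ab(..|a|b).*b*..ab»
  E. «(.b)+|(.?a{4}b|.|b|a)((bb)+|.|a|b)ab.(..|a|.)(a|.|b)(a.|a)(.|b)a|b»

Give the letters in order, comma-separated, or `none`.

B

A → no match
B → match
C → no match — must end with "bb"
D → no match
E → no match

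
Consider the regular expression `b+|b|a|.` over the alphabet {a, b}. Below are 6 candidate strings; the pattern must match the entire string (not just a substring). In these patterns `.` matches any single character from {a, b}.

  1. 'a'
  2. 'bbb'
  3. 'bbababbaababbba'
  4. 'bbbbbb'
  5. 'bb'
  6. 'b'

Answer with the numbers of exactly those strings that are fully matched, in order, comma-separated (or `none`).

1 → match
2 → match
3 → no match
4 → match
5 → match
6 → match

1, 2, 4, 5, 6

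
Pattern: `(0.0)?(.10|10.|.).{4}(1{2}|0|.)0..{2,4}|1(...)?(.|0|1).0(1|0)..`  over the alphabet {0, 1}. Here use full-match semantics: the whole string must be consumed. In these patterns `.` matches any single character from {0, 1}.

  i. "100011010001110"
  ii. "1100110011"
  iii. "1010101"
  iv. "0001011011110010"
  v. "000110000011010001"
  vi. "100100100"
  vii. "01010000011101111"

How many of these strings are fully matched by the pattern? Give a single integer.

5

i → no match
ii → match
iii → match
iv → match
v → match
vi → no match
vii → match
Total matched: 5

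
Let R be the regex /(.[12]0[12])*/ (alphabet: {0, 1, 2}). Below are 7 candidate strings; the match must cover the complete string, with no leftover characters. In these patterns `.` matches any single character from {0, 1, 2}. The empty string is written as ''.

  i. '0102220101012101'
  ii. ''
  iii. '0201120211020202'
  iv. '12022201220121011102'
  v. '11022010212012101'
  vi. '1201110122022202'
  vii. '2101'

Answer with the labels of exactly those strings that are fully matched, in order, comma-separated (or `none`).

i → match
ii. '' → match
iii → match
iv → match
v → no match
vi → match
vii. '2101' → match

i, ii, iii, iv, vi, vii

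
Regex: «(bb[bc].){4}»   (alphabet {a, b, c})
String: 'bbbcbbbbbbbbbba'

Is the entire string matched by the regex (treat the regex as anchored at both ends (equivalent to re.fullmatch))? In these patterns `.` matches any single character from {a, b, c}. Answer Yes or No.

No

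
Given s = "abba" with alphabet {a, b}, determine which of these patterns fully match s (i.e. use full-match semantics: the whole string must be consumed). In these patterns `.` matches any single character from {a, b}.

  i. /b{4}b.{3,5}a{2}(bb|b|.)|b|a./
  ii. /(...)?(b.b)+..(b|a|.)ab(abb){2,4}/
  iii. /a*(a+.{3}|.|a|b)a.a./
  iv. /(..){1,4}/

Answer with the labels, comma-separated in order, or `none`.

iv

i → no match
ii → no match — must end with "abb"
iii → no match
iv → match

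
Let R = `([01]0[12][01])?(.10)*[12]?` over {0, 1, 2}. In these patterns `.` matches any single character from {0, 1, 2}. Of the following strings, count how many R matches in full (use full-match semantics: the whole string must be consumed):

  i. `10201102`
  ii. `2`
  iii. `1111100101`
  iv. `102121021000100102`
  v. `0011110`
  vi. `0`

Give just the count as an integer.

i → match
ii → match
iii → no match
iv → no match
v → match
vi → no match
Total matched: 3

3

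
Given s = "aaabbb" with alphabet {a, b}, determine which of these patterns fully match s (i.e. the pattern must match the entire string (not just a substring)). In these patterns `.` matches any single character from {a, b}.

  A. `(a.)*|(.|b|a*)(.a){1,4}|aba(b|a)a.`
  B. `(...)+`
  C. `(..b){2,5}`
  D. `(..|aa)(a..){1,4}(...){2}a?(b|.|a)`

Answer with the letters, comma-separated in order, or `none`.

B

A → no match
B → match
C → no match
D → no match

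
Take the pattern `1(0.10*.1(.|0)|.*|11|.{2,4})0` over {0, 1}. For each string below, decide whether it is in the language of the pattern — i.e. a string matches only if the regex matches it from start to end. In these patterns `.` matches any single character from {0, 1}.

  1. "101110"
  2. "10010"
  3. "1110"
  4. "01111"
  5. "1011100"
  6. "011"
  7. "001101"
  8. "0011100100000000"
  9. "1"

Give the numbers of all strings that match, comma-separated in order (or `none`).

1, 2, 3, 5

1 → match
2 → match
3 → match
4 → no match — must start with "1"
5 → match
6 → no match — must start with "1"
7 → no match — must start with "1"
8 → no match — must start with "1"
9 → no match — must end with "0"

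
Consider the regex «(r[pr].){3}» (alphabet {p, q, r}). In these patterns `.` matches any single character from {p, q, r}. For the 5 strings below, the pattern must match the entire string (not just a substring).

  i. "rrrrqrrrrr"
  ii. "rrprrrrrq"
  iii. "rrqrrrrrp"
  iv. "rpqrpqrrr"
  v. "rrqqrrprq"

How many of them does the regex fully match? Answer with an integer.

3

i → no match
ii → match
iii → match
iv → match
v → no match
Total matched: 3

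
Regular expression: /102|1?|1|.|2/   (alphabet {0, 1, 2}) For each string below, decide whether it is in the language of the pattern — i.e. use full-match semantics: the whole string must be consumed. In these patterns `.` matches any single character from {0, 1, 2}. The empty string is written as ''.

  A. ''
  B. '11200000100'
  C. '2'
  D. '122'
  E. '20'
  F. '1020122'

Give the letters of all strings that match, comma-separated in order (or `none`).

A, C

A → match
B → no match
C → match
D → no match
E → no match
F → no match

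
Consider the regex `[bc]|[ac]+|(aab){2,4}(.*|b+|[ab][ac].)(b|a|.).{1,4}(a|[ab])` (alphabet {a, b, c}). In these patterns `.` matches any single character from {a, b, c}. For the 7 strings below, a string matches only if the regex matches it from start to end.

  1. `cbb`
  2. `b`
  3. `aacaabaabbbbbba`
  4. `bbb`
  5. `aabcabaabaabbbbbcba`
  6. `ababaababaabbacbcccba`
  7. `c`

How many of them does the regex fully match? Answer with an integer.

1 → no match
2 → match
3 → no match
4 → no match
5 → no match
6 → no match
7 → match
Total matched: 2

2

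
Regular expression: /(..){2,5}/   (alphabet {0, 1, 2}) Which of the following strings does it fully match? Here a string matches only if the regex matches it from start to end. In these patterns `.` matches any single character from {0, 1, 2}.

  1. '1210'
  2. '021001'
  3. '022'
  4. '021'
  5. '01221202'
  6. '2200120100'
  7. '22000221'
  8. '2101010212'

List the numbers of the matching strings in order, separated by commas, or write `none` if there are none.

1, 2, 5, 6, 7, 8

1. '1210' → match
2. '021001' → match
3. '022' → no match
4. '021' → no match
5. '01221202' → match
6. '2200120100' → match
7. '22000221' → match
8. '2101010212' → match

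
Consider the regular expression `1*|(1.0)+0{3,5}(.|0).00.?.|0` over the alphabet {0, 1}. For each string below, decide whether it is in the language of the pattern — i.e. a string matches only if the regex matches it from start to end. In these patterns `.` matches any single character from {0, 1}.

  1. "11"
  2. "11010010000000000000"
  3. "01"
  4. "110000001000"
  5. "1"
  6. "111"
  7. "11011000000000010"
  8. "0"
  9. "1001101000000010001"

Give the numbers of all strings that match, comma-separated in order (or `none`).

1 → match
2 → match
3 → no match
4 → match
5 → match
6 → match
7 → match
8 → match
9 → match

1, 2, 4, 5, 6, 7, 8, 9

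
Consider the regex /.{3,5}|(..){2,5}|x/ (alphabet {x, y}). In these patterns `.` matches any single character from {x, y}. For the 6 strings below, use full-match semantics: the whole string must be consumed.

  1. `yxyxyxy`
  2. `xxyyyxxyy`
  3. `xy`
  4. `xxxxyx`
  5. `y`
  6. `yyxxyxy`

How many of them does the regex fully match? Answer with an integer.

1

1 → no match
2 → no match
3 → no match
4 → match
5 → no match
6 → no match
Total matched: 1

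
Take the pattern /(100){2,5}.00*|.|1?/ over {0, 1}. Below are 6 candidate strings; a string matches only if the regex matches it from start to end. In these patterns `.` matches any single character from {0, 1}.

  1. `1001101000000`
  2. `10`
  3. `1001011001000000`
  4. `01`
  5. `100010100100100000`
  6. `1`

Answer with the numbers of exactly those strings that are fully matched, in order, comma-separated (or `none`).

6

1 → no match
2. `10` → no match
3 → no match
4. `01` → no match
5 → no match
6. `1` → match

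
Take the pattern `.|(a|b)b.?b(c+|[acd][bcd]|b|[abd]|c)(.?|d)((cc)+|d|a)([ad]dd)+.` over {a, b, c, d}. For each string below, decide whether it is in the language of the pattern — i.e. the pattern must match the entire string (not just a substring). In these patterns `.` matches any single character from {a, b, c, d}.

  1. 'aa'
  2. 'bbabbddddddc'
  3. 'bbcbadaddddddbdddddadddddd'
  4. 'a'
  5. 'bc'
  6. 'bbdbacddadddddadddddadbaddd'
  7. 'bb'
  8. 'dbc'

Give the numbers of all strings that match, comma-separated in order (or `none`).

4

1 → no match
2 → no match
3 → no match
4 → match
5 → no match
6 → no match
7 → no match
8 → no match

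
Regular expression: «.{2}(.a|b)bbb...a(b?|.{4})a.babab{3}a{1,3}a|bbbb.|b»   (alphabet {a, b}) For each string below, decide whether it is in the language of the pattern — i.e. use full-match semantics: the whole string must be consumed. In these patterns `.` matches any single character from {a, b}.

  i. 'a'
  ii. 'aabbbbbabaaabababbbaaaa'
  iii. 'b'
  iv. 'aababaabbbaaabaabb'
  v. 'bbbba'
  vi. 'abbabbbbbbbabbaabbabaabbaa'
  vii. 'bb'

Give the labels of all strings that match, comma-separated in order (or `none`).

ii, iii, v

i → no match
ii → match
iii → match
iv → no match
v → match
vi → no match
vii → no match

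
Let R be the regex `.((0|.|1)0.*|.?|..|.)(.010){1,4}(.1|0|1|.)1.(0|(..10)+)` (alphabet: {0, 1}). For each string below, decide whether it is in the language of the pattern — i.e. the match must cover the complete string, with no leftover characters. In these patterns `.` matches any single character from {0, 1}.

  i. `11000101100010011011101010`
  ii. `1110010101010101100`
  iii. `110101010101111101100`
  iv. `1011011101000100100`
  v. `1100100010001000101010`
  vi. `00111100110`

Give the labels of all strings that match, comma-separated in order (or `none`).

i → match
ii → match
iii → no match
iv → no match
v → no match
vi. `00111100110` → no match

i, ii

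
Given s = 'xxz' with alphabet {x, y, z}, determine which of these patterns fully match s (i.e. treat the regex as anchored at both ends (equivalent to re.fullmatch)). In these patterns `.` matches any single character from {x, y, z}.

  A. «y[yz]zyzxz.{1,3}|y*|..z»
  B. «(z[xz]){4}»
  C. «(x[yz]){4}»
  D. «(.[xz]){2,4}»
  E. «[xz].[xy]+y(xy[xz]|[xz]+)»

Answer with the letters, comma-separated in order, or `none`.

A

A → match
B → no match — must start with 'z'
C → no match
D → no match
E → no match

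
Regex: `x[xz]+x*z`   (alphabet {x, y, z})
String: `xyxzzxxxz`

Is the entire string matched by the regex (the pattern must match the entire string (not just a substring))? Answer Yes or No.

No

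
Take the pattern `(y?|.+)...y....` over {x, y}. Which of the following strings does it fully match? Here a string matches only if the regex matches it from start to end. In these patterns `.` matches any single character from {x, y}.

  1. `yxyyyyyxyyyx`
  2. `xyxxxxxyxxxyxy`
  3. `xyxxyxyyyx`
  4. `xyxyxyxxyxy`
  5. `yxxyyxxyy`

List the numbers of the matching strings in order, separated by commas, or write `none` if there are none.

5

1 → no match
2 → no match
3 → no match
4 → no match
5 → match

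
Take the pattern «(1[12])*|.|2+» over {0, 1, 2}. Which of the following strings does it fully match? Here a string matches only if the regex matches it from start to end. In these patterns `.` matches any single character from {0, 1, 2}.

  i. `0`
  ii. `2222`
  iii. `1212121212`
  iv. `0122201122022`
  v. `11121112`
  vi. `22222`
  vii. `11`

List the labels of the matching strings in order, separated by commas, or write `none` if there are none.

i → match
ii → match
iii → match
iv → no match
v → match
vi → match
vii → match

i, ii, iii, v, vi, vii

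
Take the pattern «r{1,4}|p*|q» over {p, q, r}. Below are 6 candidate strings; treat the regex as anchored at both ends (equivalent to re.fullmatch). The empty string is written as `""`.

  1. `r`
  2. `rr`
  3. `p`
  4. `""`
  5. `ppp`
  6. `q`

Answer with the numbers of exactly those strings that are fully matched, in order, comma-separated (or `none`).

1 → match
2 → match
3 → match
4 → match
5 → match
6 → match

1, 2, 3, 4, 5, 6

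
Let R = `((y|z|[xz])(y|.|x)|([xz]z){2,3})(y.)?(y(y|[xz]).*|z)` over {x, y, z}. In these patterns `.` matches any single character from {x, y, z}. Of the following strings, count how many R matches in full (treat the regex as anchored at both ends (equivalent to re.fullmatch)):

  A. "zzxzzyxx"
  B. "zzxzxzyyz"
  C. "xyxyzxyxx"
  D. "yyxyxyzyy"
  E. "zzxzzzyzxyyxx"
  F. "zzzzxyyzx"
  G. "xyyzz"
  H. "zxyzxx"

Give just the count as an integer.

A → no match
B → match
C → no match
D → no match
E → match
F → no match
G → match
H → match
Total matched: 4

4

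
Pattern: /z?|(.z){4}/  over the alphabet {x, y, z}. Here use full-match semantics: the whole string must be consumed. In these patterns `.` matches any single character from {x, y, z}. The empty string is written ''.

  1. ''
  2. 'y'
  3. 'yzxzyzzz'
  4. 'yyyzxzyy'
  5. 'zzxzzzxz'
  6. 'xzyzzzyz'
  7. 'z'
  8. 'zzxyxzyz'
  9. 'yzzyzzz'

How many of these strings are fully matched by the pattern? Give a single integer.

5

1 → match
2 → no match
3 → match
4 → no match
5 → match
6 → match
7 → match
8 → no match
9 → no match
Total matched: 5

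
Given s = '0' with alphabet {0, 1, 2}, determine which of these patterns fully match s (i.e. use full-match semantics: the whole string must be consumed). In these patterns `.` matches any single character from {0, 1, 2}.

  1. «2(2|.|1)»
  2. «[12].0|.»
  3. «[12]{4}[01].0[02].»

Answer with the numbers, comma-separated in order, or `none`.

1 → no match — must start with '2'
2 → match
3 → no match

2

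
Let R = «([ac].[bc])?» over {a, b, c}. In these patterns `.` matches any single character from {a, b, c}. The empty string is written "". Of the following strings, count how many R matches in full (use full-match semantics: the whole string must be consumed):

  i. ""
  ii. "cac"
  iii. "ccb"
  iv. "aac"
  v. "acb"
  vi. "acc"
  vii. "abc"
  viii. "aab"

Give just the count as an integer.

8

i. "" → match
ii. "cac" → match
iii. "ccb" → match
iv. "aac" → match
v. "acb" → match
vi. "acc" → match
vii. "abc" → match
viii. "aab" → match
Total matched: 8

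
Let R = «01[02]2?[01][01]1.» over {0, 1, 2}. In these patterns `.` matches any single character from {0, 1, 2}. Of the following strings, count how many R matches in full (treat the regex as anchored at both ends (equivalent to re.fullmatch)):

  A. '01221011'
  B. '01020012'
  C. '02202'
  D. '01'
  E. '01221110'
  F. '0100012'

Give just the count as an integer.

A → match
B → match
C → no match — must start with '01'
D → no match
E → match
F → match
Total matched: 4

4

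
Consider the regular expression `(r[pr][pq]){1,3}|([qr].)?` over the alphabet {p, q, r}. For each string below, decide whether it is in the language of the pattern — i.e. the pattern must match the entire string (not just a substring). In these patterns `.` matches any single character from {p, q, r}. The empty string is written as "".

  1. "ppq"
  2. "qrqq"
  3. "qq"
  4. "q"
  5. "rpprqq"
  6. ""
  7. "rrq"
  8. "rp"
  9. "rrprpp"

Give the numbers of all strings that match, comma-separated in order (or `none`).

3, 6, 7, 8, 9

1 → no match
2 → no match
3 → match
4 → no match
5 → no match
6 → match
7 → match
8 → match
9 → match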